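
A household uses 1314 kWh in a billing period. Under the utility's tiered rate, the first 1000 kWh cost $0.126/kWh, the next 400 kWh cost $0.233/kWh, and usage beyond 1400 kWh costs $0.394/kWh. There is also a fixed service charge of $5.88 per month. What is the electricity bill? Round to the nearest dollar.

First 1000 kWh × $0.126 = $126.00
Next 314 kWh × $0.233 = $73.16
Remaining tier: 0 kWh (not reached)
Energy charge = $199.16; + service $5.88 = $205.04 ≈ $205

$205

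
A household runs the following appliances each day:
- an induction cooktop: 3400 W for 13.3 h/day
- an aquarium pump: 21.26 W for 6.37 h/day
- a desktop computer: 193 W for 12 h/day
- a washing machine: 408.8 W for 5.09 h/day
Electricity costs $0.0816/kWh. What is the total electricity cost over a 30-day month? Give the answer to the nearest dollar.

$122

induction cooktop: 3400 W × 13.3 h × 30 d = 1,356,600 Wh = 1,357 kWh
aquarium pump: 21.26 W × 6.37 h × 30 d = 4,063 Wh = 4.063 kWh
desktop computer: 193 W × 12 h × 30 d = 69,480 Wh = 69.48 kWh
washing machine: 408.8 W × 5.09 h × 30 d = 62,424 Wh = 62.42 kWh
Total energy = 1,357 + 4.063 + 69.48 + 62.42 = 1,493 kWh
Cost = 1,493 kWh × $0.0816 = $121.79 ≈ $122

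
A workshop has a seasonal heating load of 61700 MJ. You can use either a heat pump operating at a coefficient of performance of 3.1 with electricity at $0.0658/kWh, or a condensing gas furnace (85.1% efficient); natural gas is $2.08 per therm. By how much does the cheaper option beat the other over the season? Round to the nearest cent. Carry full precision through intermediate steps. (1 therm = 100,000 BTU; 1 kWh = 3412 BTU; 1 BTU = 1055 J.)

Heat load = 61700 MJ = 61,700,000,000 J / 1055 = 58,483,412 BTU
Gas: input = 58,483,412 / 0.851 = 68,723,164 BTU = 687.2 therm → 687.2 × $2.08 = $1,429.44
Heat pump: 58,483,412 BTU / 3412 = 17,140 kWh heat; / 3.1 = 5,529 kWh in → × $0.0658 = $363.82
Difference = |$1,429.44 − $363.82| = $1,065.62

$1065.62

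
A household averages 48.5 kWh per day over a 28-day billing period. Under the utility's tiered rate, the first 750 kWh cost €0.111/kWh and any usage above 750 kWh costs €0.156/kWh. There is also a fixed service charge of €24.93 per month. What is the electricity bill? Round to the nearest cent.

€203.03

Usage = 48.5 kWh/day × 28 days = 1358 kWh
First 750 kWh × €0.111 = €83.25
Remaining 608 kWh × €0.156 = €94.85
Energy charge = €178.10; + service €24.93 = €203.03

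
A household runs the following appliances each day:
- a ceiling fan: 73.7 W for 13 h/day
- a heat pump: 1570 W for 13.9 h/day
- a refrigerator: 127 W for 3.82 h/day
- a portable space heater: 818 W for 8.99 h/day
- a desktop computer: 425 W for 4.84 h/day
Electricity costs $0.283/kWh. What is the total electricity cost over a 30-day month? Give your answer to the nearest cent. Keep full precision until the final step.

ceiling fan: 73.7 W × 13 h × 30 d = 28,743 Wh = 28.74 kWh
heat pump: 1570 W × 13.9 h × 30 d = 654,690 Wh = 654.7 kWh
refrigerator: 127 W × 3.82 h × 30 d = 14,554 Wh = 14.55 kWh
portable space heater: 818 W × 8.99 h × 30 d = 220,615 Wh = 220.6 kWh
desktop computer: 425 W × 4.84 h × 30 d = 61,710 Wh = 61.71 kWh
Total energy = 28.74 + 654.7 + 14.55 + 220.6 + 61.71 = 980.3 kWh
Cost = 980.3 kWh × $0.283 = $277.43

$277.43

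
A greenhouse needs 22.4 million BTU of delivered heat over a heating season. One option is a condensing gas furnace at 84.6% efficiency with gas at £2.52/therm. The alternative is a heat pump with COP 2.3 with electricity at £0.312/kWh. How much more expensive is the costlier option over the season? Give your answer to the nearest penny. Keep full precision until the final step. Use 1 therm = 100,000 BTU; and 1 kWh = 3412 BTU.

£223.33

Heat load = 22.4 × 10⁶ BTU = 22,400,000 BTU
Gas: input = 22,400,000 / 0.846 = 26,477,541 BTU = 264.8 therm → 264.8 × £2.52 = £667.23
Heat pump: 22,400,000 BTU / 3412 = 6,565 kWh heat; / 2.3 = 2,854 kWh in → × £0.312 = £890.57
Difference = |£667.23 − £890.57| = £223.33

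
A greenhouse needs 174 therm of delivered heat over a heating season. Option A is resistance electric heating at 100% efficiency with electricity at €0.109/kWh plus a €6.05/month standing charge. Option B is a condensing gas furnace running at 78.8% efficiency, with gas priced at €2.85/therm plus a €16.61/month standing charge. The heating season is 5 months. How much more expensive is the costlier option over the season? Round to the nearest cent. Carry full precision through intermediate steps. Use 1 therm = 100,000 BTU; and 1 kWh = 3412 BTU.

€126.25

Heat load = 174 therm × 100,000 = 17,400,000 BTU
Gas: input = 17,400,000 / 0.788 = 22,081,218 BTU = 220.8 therm → 220.8 × €2.85 = €629.31; + 5 × €16.61 standing = €712.36
Electric: 17,400,000 BTU / 3412 = 5,100 kWh → × €0.109 = €555.86; + 5 × €6.05 standing = €586.11
Difference = |€712.36 − €586.11| = €126.25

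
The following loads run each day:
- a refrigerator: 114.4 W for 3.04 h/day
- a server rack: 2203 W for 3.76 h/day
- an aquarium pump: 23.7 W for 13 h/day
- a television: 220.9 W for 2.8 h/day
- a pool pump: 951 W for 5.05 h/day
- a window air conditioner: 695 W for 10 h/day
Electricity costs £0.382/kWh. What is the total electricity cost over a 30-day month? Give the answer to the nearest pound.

refrigerator: 114.4 W × 3.04 h × 30 d = 10,433 Wh = 10.43 kWh
server rack: 2203 W × 3.76 h × 30 d = 248,498 Wh = 248.5 kWh
aquarium pump: 23.7 W × 13 h × 30 d = 9,243 Wh = 9.243 kWh
television: 220.9 W × 2.8 h × 30 d = 18,556 Wh = 18.56 kWh
pool pump: 951 W × 5.05 h × 30 d = 144,076 Wh = 144.1 kWh
window air conditioner: 695 W × 10 h × 30 d = 208,500 Wh = 208.5 kWh
Total energy = 10.43 + 248.5 + 9.243 + 18.56 + 144.1 + 208.5 = 639.3 kWh
Cost = 639.3 kWh × £0.382 = £244.22 ≈ £244

£244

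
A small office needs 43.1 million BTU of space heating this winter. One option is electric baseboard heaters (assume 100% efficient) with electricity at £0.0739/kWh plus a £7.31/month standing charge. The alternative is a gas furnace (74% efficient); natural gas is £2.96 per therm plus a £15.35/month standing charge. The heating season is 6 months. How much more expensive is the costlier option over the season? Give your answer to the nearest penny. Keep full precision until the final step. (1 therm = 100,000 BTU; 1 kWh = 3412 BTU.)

£838.74

Heat load = 43.1 × 10⁶ BTU = 43,100,000 BTU
Gas: input = 43,100,000 / 0.74 = 58,243,243 BTU = 582.4 therm → 582.4 × £2.96 = £1,724.00; + 6 × £15.35 standing = £1,816.10
Electric: 43,100,000 BTU / 3412 = 12,630 kWh → × £0.0739 = £933.50; + 6 × £7.31 standing = £977.36
Difference = |£1,816.10 − £977.36| = £838.74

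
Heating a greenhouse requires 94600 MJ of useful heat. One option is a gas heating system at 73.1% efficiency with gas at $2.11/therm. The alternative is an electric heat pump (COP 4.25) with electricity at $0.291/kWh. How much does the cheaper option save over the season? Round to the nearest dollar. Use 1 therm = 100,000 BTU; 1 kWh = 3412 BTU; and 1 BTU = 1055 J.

Heat load = 94600 MJ = 94,600,000,000 J / 1055 = 89,668,246 BTU
Gas: input = 89,668,246 / 0.731 = 122,665,180 BTU = 1,227 therm → 1,227 × $2.11 = $2,588.24
Heat pump: 89,668,246 BTU / 3412 = 26,280 kWh heat; / 4.25 = 6,184 kWh in → × $0.291 = $1,799.42
Difference = |$2,588.24 − $1,799.42| = $788.81 ≈ $789

$789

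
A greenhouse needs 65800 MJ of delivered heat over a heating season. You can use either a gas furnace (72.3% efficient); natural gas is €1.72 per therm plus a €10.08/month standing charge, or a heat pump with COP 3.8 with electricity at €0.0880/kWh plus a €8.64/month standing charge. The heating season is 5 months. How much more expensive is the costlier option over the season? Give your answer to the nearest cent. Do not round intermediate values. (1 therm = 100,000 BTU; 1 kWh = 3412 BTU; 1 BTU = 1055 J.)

Heat load = 65800 MJ = 65,800,000,000 J / 1055 = 62,369,668 BTU
Gas: input = 62,369,668 / 0.723 = 86,265,101 BTU = 862.7 therm → 862.7 × €1.72 = €1,483.76; + 5 × €10.08 standing = €1,534.16
Heat pump: 62,369,668 BTU / 3412 = 18,280 kWh heat; / 3.8 = 4,810 kWh in → × €0.0880 = €423.31; + 5 × €8.64 standing = €466.51
Difference = |€1,534.16 − €466.51| = €1,067.64

€1067.64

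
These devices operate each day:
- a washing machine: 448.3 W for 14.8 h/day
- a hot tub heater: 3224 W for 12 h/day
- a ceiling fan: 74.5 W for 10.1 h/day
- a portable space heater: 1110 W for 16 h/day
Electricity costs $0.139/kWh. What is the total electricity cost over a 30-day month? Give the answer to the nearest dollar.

$266

washing machine: 448.3 W × 14.8 h × 30 d = 199,045 Wh = 199 kWh
hot tub heater: 3224 W × 12 h × 30 d = 1,160,640 Wh = 1,161 kWh
ceiling fan: 74.5 W × 10.1 h × 30 d = 22,573 Wh = 22.57 kWh
portable space heater: 1110 W × 16 h × 30 d = 532,800 Wh = 532.8 kWh
Total energy = 199 + 1,161 + 22.57 + 532.8 = 1,915 kWh
Cost = 1,915 kWh × $0.139 = $266.19 ≈ $266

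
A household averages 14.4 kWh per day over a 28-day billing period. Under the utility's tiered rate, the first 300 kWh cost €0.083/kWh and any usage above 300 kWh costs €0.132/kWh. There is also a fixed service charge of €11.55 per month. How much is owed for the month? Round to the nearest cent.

€50.07

Usage = 14.4 kWh/day × 28 days = 403.2 kWh
First 300 kWh × €0.083 = €24.90
Remaining 103.2 kWh × €0.132 = €13.62
Energy charge = €38.52; + service €11.55 = €50.07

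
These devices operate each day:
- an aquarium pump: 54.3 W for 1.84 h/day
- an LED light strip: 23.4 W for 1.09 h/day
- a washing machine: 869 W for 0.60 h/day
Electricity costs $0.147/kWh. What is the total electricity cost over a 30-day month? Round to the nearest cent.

$2.85

aquarium pump: 54.3 W × 1.84 h × 30 d = 2,997 Wh = 2.997 kWh
LED light strip: 23.4 W × 1.09 h × 30 d = 765 Wh = 0.7652 kWh
washing machine: 869 W × 0.60 h × 30 d = 15,642 Wh = 15.64 kWh
Total energy = 2.997 + 0.7652 + 15.64 = 19.4 kWh
Cost = 19.4 kWh × $0.147 = $2.85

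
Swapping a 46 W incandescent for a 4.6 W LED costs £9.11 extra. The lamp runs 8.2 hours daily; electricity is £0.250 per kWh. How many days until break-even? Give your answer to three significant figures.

Power saved = 46 − 4.6 = 41.4 W
Daily energy saved = 41.4 W × 8.2 h = 339.5 Wh = 0.33948 kWh
Daily savings = 0.33948 × £0.250 = £0.0849
Payback = £9.11 / £0.0849 per day = 107.3 days

107 days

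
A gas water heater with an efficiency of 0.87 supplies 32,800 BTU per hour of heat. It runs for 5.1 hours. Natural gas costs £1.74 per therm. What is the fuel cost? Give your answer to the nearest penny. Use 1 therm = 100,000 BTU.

£3.35

Heat delivered = 32,800 BTU/h × 5.1 h = 167,280 BTU
Gas input = 167,280 / 0.87 = 192,276 BTU
= 192,276 / 100,000 = 1.923 therm
Cost = 1.923 × £1.74/therm = £3.35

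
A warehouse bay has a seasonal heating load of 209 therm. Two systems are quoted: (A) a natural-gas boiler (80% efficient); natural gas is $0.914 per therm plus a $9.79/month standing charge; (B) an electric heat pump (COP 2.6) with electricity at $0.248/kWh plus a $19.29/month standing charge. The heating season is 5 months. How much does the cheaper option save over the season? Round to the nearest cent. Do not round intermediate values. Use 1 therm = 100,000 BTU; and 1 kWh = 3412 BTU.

$392.99

Heat load = 209 therm × 100,000 = 20,900,000 BTU
Gas: input = 20,900,000 / 0.80 = 26,125,000 BTU = 261.2 therm → 261.2 × $0.914 = $238.78; + 5 × $9.79 standing = $287.73
Heat pump: 20,900,000 BTU / 3412 = 6,125 kWh heat; / 2.6 = 2,356 kWh in → × $0.248 = $584.27; + 5 × $19.29 standing = $680.72
Difference = |$287.73 − $680.72| = $392.99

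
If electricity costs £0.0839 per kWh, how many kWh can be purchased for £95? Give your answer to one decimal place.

£95 / £0.0839 per kWh = 1,132 kWh

1132.3 kWh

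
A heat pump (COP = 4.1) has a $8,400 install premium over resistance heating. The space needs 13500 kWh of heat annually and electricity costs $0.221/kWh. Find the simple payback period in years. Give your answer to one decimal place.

3.7 years

Resistance: 13500 kWh × $0.221 = $2,983.50/yr
Heat pump: 13500 / 4.1 = 3293 kWh in → × $0.221 = $727.68/yr
Annual savings = $2,255.82
Payback = $8,400 / $2,255.82 = 3.72 years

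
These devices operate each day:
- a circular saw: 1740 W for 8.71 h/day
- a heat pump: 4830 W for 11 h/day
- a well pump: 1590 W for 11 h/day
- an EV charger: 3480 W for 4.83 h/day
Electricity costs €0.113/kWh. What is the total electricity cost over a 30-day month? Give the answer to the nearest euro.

circular saw: 1740 W × 8.71 h × 30 d = 454,662 Wh = 454.7 kWh
heat pump: 4830 W × 11 h × 30 d = 1,593,900 Wh = 1,594 kWh
well pump: 1590 W × 11 h × 30 d = 524,700 Wh = 524.7 kWh
EV charger: 3480 W × 4.83 h × 30 d = 504,252 Wh = 504.3 kWh
Total energy = 454.7 + 1,594 + 524.7 + 504.3 = 3,078 kWh
Cost = 3,078 kWh × €0.113 = €347.76 ≈ €348

€348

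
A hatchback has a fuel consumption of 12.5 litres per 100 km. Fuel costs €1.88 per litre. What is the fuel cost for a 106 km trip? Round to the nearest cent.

Fuel = 12.5 L/100 km × 106 km / 100 = 13.25 L
Cost = 13.25 L × €1.88/L = €24.91

€24.91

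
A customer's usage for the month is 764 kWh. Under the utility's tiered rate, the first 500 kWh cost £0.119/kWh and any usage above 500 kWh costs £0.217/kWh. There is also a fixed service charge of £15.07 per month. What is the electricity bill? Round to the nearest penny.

£131.86

First 500 kWh × £0.119 = £59.50
Remaining 264 kWh × £0.217 = £57.29
Energy charge = £116.79; + service £15.07 = £131.86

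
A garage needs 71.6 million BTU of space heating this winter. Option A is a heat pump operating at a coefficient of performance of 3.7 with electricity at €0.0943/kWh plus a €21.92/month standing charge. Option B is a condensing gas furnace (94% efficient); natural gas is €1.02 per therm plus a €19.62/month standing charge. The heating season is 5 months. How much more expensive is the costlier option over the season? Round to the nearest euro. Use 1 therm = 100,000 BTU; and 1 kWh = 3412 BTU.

Heat load = 71.6 × 10⁶ BTU = 71,600,000 BTU
Gas: input = 71,600,000 / 0.94 = 76,170,213 BTU = 761.7 therm → 761.7 × €1.02 = €776.94; + 5 × €19.62 standing = €875.04
Heat pump: 71,600,000 BTU / 3412 = 20,980 kWh heat; / 3.7 = 5,672 kWh in → × €0.0943 = €534.83; + 5 × €21.92 standing = €644.43
Difference = |€875.04 − €644.43| = €230.61 ≈ €231

€231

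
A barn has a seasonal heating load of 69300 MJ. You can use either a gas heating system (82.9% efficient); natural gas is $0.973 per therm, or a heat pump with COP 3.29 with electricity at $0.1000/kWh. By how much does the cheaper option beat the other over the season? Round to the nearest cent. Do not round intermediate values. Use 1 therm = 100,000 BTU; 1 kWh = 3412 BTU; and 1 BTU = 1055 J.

$185.81

Heat load = 69300 MJ = 69,300,000,000 J / 1055 = 65,687,204 BTU
Gas: input = 65,687,204 / 0.829 = 79,236,675 BTU = 792.4 therm → 792.4 × $0.973 = $770.97
Heat pump: 65,687,204 BTU / 3412 = 19,250 kWh heat; / 3.29 = 5,852 kWh in → × $0.1000 = $585.16
Difference = |$770.97 − $585.16| = $185.81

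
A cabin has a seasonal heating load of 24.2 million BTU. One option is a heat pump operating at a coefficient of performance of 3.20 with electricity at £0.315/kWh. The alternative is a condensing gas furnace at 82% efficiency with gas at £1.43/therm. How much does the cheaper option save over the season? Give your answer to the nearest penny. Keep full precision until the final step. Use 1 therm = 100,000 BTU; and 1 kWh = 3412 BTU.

Heat load = 24.2 × 10⁶ BTU = 24,200,000 BTU
Gas: input = 24,200,000 / 0.820 = 29,512,195 BTU = 295.1 therm → 295.1 × £1.43 = £422.02
Heat pump: 24,200,000 BTU / 3412 = 7,093 kWh heat; / 3.20 = 2,216 kWh in → × £0.315 = £698.18
Difference = |£422.02 − £698.18| = £276.15

£276.15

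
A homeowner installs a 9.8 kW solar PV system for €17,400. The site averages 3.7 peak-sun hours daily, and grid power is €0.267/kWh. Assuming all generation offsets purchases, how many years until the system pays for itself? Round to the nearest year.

Daily generation = 9.8 kW × 3.7 h = 36.26 kWh
Annual generation = 36.26 × 365 = 13235 kWh
Annual savings = 13235 × €0.267 = €3,533.72
Payback = €17,400 / €3,533.72 = 4.92 years

5 years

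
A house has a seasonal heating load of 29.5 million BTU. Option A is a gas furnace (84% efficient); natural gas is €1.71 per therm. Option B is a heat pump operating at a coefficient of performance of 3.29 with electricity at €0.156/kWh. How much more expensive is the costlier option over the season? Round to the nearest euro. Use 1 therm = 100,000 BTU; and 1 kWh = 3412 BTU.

Heat load = 29.5 × 10⁶ BTU = 29,500,000 BTU
Gas: input = 29,500,000 / 0.84 = 35,119,048 BTU = 351.2 therm → 351.2 × €1.71 = €600.54
Heat pump: 29,500,000 BTU / 3412 = 8,646 kWh heat; / 3.29 = 2,628 kWh in → × €0.156 = €409.96
Difference = |€600.54 − €409.96| = €190.58 ≈ €191

€191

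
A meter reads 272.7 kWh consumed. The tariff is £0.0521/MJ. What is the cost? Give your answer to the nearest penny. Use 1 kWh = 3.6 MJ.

£51.15

272.7 kWh × (3.6 MJ/kWh) = 981.7 MJ
Cost = 981.7 MJ × £0.0521/MJ = £51.15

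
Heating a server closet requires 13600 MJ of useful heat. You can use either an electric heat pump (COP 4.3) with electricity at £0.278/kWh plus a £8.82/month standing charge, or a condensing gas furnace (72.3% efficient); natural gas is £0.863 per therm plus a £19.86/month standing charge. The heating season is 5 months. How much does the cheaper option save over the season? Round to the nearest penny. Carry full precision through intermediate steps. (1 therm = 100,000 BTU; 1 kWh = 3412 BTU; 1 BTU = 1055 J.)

Heat load = 13600 MJ = 13,600,000,000 J / 1055 = 12,890,995 BTU
Gas: input = 12,890,995 / 0.723 = 17,829,869 BTU = 178.3 therm → 178.3 × £0.863 = £153.87; + 5 × £19.86 standing = £253.17
Heat pump: 12,890,995 BTU / 3412 = 3,778 kWh heat; / 4.3 = 878.6 kWh in → × £0.278 = £244.26; + 5 × £8.82 standing = £288.36
Difference = |£253.17 − £288.36| = £35.19

£35.19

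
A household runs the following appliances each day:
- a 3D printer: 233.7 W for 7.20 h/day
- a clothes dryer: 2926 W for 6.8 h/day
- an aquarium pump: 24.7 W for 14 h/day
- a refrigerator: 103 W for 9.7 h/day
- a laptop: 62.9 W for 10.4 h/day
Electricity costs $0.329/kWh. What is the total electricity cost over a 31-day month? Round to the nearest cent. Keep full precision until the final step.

3D printer: 233.7 W × 7.20 h × 31 d = 52,162 Wh = 52.16 kWh
clothes dryer: 2926 W × 6.8 h × 31 d = 616,801 Wh = 616.8 kWh
aquarium pump: 24.7 W × 14 h × 31 d = 10,720 Wh = 10.72 kWh
refrigerator: 103 W × 9.7 h × 31 d = 30,972 Wh = 30.97 kWh
laptop: 62.9 W × 10.4 h × 31 d = 20,279 Wh = 20.28 kWh
Total energy = 52.16 + 616.8 + 10.72 + 30.97 + 20.28 = 730.9 kWh
Cost = 730.9 kWh × $0.329 = $240.48

$240.48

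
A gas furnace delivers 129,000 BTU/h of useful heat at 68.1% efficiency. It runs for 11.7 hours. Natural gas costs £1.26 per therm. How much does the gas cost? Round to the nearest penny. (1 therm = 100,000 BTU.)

Heat delivered = 129,000 BTU/h × 11.7 h = 1,509,300 BTU
Gas input = 1,509,300 / 0.681 = 2,216,300 BTU
= 2,216,300 / 100,000 = 22.16 therm
Cost = 22.16 × £1.26/therm = £27.93

£27.93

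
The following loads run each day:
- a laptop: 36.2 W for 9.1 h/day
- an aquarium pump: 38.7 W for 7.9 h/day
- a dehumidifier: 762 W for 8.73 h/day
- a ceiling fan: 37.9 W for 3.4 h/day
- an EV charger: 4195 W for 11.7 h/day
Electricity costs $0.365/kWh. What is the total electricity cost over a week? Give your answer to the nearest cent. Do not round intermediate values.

$144.35

laptop: 36.2 W × 9.1 h × 7 d = 2,306 Wh = 2.306 kWh
aquarium pump: 38.7 W × 7.9 h × 7 d = 2,140 Wh = 2.14 kWh
dehumidifier: 762 W × 8.73 h × 7 d = 46,566 Wh = 46.57 kWh
ceiling fan: 37.9 W × 3.4 h × 7 d = 902 Wh = 0.902 kWh
EV charger: 4195 W × 11.7 h × 7 d = 343,570 Wh = 343.6 kWh
Total energy = 2.306 + 2.14 + 46.57 + 0.902 + 343.6 = 395.5 kWh
Cost = 395.5 kWh × $0.365 = $144.35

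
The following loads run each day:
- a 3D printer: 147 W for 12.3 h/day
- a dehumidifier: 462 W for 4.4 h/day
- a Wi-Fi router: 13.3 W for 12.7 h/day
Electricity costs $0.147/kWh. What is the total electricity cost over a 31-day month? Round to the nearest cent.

3D printer: 147 W × 12.3 h × 31 d = 56,051 Wh = 56.05 kWh
dehumidifier: 462 W × 4.4 h × 31 d = 63,017 Wh = 63.02 kWh
Wi-Fi router: 13.3 W × 12.7 h × 31 d = 5,236 Wh = 5.236 kWh
Total energy = 56.05 + 63.02 + 5.236 = 124.3 kWh
Cost = 124.3 kWh × $0.147 = $18.27

$18.27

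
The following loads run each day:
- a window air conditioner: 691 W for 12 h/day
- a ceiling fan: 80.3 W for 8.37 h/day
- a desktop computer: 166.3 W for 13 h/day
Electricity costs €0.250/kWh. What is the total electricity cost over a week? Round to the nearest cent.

€19.47

window air conditioner: 691 W × 12 h × 7 d = 58,044 Wh = 58.04 kWh
ceiling fan: 80.3 W × 8.37 h × 7 d = 4,705 Wh = 4.705 kWh
desktop computer: 166.3 W × 13 h × 7 d = 15,133 Wh = 15.13 kWh
Total energy = 58.04 + 4.705 + 15.13 = 77.88 kWh
Cost = 77.88 kWh × €0.250 = €19.47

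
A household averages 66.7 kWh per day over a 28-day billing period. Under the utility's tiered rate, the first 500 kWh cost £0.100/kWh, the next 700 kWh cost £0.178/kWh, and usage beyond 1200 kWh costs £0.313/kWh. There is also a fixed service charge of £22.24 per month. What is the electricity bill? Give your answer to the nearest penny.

Usage = 66.7 kWh/day × 28 days = 1867.6 kWh
First 500 kWh × £0.100 = £50.00
Next 700 kWh × £0.178 = £124.60
Remaining 667.6 kWh × £0.313 = £208.96
Energy charge = £383.56; + service £22.24 = £405.80

£405.80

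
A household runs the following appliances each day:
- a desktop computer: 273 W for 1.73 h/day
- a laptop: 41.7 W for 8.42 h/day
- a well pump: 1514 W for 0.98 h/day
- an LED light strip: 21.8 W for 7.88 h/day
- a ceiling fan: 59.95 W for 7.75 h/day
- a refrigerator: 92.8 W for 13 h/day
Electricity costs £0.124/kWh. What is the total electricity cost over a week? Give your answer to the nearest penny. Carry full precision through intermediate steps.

£3.60

desktop computer: 273 W × 1.73 h × 7 d = 3,306 Wh = 3.306 kWh
laptop: 41.7 W × 8.42 h × 7 d = 2,458 Wh = 2.458 kWh
well pump: 1514 W × 0.98 h × 7 d = 10,386 Wh = 10.39 kWh
LED light strip: 21.8 W × 7.88 h × 7 d = 1,202 Wh = 1.202 kWh
ceiling fan: 59.95 W × 7.75 h × 7 d = 3,252 Wh = 3.252 kWh
refrigerator: 92.8 W × 13 h × 7 d = 8,445 Wh = 8.445 kWh
Total energy = 3.306 + 2.458 + 10.39 + 1.202 + 3.252 + 8.445 = 29.05 kWh
Cost = 29.05 kWh × £0.124 = £3.60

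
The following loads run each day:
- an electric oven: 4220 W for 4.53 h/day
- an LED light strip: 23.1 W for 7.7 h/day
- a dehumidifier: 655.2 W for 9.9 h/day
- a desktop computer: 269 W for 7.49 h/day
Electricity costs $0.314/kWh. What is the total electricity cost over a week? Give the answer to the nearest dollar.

electric oven: 4220 W × 4.53 h × 7 d = 133,816 Wh = 133.8 kWh
LED light strip: 23.1 W × 7.7 h × 7 d = 1,245 Wh = 1.245 kWh
dehumidifier: 655.2 W × 9.9 h × 7 d = 45,405 Wh = 45.41 kWh
desktop computer: 269 W × 7.49 h × 7 d = 14,104 Wh = 14.1 kWh
Total energy = 133.8 + 1.245 + 45.41 + 14.1 = 194.6 kWh
Cost = 194.6 kWh × $0.314 = $61.10 ≈ $61

$61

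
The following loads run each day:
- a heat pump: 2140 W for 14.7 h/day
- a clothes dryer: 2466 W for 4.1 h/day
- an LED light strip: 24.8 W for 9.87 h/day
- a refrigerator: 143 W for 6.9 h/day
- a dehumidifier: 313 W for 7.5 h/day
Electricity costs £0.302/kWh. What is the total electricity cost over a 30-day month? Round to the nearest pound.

heat pump: 2140 W × 14.7 h × 30 d = 943,740 Wh = 943.7 kWh
clothes dryer: 2466 W × 4.1 h × 30 d = 303,318 Wh = 303.3 kWh
LED light strip: 24.8 W × 9.87 h × 30 d = 7,343 Wh = 7.343 kWh
refrigerator: 143 W × 6.9 h × 30 d = 29,601 Wh = 29.6 kWh
dehumidifier: 313 W × 7.5 h × 30 d = 70,425 Wh = 70.42 kWh
Total energy = 943.7 + 303.3 + 7.343 + 29.6 + 70.42 = 1,354 kWh
Cost = 1,354 kWh × £0.302 = £409.04 ≈ £409

£409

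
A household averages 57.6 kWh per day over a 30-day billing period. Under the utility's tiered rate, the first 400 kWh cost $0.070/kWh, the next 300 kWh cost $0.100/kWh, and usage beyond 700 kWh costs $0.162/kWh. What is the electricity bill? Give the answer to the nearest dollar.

$225

Usage = 57.6 kWh/day × 30 days = 1728 kWh
First 400 kWh × $0.070 = $28.00
Next 300 kWh × $0.100 = $30.00
Remaining 1028 kWh × $0.162 = $166.54
Total = $224.54 ≈ $225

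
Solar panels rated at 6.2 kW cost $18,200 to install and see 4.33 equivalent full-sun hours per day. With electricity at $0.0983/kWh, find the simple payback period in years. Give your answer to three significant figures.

Daily generation = 6.2 kW × 4.33 h = 26.85 kWh
Annual generation = 26.85 × 365 = 9798.8 kWh
Annual savings = 9798.8 × $0.0983 = $963.22
Payback = $18,200 / $963.22 = 18.9 years

18.9 years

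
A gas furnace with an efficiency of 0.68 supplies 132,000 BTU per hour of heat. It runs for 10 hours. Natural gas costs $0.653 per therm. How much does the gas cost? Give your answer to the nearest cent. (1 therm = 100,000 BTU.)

$12.68

Heat delivered = 132,000 BTU/h × 10 h = 1,320,000 BTU
Gas input = 1,320,000 / 0.68 = 1,941,176 BTU
= 1,941,176 / 100,000 = 19.41 therm
Cost = 19.41 × $0.653/therm = $12.68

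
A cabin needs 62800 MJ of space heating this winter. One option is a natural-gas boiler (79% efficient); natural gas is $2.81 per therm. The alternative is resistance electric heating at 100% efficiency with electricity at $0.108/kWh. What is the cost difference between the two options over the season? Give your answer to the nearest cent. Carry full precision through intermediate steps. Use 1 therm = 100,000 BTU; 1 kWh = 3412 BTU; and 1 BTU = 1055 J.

Heat load = 62800 MJ = 62,800,000,000 J / 1055 = 59,526,066 BTU
Gas: input = 59,526,066 / 0.79 = 75,349,451 BTU = 753.5 therm → 753.5 × $2.81 = $2,117.32
Electric: 59,526,066 BTU / 3412 = 17,450 kWh → × $0.108 = $1,884.18
Difference = |$2,117.32 − $1,884.18| = $233.14

$233.14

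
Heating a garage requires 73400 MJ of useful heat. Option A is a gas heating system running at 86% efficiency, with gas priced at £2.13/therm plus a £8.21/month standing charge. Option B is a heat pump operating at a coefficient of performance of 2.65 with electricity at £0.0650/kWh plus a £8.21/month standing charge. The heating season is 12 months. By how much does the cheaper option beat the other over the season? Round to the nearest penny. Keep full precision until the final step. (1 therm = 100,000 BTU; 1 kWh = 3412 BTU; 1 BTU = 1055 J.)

Heat load = 73400 MJ = 73,400,000,000 J / 1055 = 69,573,460 BTU
Gas: input = 69,573,460 / 0.86 = 80,899,372 BTU = 809 therm → 809 × £2.13 = £1,723.16; + 12 × £8.21 standing = £1,821.68
Heat pump: 69,573,460 BTU / 3412 = 20,390 kWh heat; / 2.65 = 7,695 kWh in → × £0.0650 = £500.15; + 12 × £8.21 standing = £598.67
Difference = |£1,821.68 − £598.67| = £1,223.00

£1223.00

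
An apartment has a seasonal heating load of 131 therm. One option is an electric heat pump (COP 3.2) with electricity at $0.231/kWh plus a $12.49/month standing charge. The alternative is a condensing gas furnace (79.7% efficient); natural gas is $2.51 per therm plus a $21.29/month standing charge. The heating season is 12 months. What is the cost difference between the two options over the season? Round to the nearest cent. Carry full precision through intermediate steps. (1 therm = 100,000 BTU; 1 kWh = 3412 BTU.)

$241.00

Heat load = 131 therm × 100,000 = 13,100,000 BTU
Gas: input = 13,100,000 / 0.797 = 16,436,637 BTU = 164.4 therm → 164.4 × $2.51 = $412.56; + 12 × $21.29 standing = $668.04
Heat pump: 13,100,000 BTU / 3412 = 3,839 kWh heat; / 3.2 = 1,200 kWh in → × $0.231 = $277.16; + 12 × $12.49 standing = $427.04
Difference = |$668.04 − $427.04| = $241.00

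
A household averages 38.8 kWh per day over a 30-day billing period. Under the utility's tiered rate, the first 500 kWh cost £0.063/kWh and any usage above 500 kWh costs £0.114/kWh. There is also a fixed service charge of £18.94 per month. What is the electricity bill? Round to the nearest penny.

Usage = 38.8 kWh/day × 30 days = 1164 kWh
First 500 kWh × £0.063 = £31.50
Remaining 664 kWh × £0.114 = £75.70
Energy charge = £107.20; + service £18.94 = £126.14

£126.14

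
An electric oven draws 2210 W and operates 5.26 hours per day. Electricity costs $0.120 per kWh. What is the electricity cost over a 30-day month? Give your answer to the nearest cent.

$41.85

Energy = 2210 W × 5.26 h/day × 30 days = 348,738 Wh = 348.7 kWh
Cost = 348.7 kWh × $0.120/kWh = $41.85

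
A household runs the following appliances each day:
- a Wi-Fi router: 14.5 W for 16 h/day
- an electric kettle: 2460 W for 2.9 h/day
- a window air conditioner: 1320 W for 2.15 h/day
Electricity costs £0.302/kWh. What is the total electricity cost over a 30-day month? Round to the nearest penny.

Wi-Fi router: 14.5 W × 16 h × 30 d = 6,960 Wh = 6.96 kWh
electric kettle: 2460 W × 2.9 h × 30 d = 214,020 Wh = 214 kWh
window air conditioner: 1320 W × 2.15 h × 30 d = 85,140 Wh = 85.14 kWh
Total energy = 6.96 + 214 + 85.14 = 306.1 kWh
Cost = 306.1 kWh × £0.302 = £92.45

£92.45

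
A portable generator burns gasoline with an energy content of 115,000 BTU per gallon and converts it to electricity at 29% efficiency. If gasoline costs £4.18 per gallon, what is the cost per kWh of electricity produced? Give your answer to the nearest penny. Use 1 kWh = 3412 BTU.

Electrical output per gallon = 115,000 BTU × 0.29 / 3412 BTU/kWh = 9.774 kWh
Cost per kWh = £4.18 / 9.774 kWh = £0.428

£0.43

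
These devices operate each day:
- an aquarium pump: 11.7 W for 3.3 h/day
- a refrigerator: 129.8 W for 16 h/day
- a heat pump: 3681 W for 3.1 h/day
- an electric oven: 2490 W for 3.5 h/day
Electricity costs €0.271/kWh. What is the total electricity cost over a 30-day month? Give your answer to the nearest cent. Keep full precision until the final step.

€180.82

aquarium pump: 11.7 W × 3.3 h × 30 d = 1,158 Wh = 1.158 kWh
refrigerator: 129.8 W × 16 h × 30 d = 62,304 Wh = 62.3 kWh
heat pump: 3681 W × 3.1 h × 30 d = 342,333 Wh = 342.3 kWh
electric oven: 2490 W × 3.5 h × 30 d = 261,450 Wh = 261.4 kWh
Total energy = 1.158 + 62.3 + 342.3 + 261.4 = 667.2 kWh
Cost = 667.2 kWh × €0.271 = €180.82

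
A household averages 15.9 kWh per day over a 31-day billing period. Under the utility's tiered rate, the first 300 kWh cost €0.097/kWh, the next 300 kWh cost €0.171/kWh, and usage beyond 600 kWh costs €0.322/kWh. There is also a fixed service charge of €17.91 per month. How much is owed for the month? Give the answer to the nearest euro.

Usage = 15.9 kWh/day × 31 days = 492.9 kWh
First 300 kWh × €0.097 = €29.10
Next 192.9 kWh × €0.171 = €32.99
Remaining tier: 0 kWh (not reached)
Energy charge = €62.09; + service €17.91 = €80.00

€80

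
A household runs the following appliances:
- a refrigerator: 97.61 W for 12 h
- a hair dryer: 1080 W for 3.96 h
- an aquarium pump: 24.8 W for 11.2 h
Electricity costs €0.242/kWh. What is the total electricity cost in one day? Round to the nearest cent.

refrigerator: 97.61 W × 12 h = 1,171 Wh = 1.171 kWh
hair dryer: 1080 W × 3.96 h = 4,277 Wh = 4.277 kWh
aquarium pump: 24.8 W × 11.2 h = 278 Wh = 0.2778 kWh
Total energy = 1.171 + 4.277 + 0.2778 = 5.726 kWh
Cost = 5.726 kWh × €0.242 = €1.39

€1.39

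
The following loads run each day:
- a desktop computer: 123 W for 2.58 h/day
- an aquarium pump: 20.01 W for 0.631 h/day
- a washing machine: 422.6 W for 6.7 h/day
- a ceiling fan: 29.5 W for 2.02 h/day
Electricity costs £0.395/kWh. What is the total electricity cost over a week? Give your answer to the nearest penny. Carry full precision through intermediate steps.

£8.91

desktop computer: 123 W × 2.58 h × 7 d = 2,221 Wh = 2.221 kWh
aquarium pump: 20.01 W × 0.631 h × 7 d = 88 Wh = 0.08838 kWh
washing machine: 422.6 W × 6.7 h × 7 d = 19,820 Wh = 19.82 kWh
ceiling fan: 29.5 W × 2.02 h × 7 d = 417 Wh = 0.4171 kWh
Total energy = 2.221 + 0.08838 + 19.82 + 0.4171 = 22.55 kWh
Cost = 22.55 kWh × £0.395 = £8.91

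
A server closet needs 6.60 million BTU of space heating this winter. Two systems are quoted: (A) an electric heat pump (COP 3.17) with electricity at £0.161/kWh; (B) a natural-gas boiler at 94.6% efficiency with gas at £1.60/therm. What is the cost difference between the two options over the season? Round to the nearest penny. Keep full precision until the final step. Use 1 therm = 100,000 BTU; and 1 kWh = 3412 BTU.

Heat load = 6.60 × 10⁶ BTU = 6,600,000 BTU
Gas: input = 6,600,000 / 0.946 = 6,976,744 BTU = 69.77 therm → 69.77 × £1.60 = £111.63
Heat pump: 6,600,000 BTU / 3412 = 1,934 kWh heat; / 3.17 = 610.2 kWh in → × £0.161 = £98.24
Difference = |£111.63 − £98.24| = £13.38

£13.38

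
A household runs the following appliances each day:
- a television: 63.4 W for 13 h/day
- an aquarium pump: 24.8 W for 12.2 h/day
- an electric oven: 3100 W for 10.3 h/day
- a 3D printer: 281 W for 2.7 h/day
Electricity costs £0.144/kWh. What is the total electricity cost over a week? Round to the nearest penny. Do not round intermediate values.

£34.09

television: 63.4 W × 13 h × 7 d = 5,769 Wh = 5.769 kWh
aquarium pump: 24.8 W × 12.2 h × 7 d = 2,118 Wh = 2.118 kWh
electric oven: 3100 W × 10.3 h × 7 d = 223,510 Wh = 223.5 kWh
3D printer: 281 W × 2.7 h × 7 d = 5,311 Wh = 5.311 kWh
Total energy = 5.769 + 2.118 + 223.5 + 5.311 = 236.7 kWh
Cost = 236.7 kWh × £0.144 = £34.09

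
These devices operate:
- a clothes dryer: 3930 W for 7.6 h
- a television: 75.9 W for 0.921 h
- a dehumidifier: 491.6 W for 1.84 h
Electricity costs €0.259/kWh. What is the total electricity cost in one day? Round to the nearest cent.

clothes dryer: 3930 W × 7.6 h = 29,868 Wh = 29.87 kWh
television: 75.9 W × 0.921 h = 70 Wh = 0.0699 kWh
dehumidifier: 491.6 W × 1.84 h = 905 Wh = 0.9045 kWh
Total energy = 29.87 + 0.0699 + 0.9045 = 30.84 kWh
Cost = 30.84 kWh × €0.259 = €7.99

€7.99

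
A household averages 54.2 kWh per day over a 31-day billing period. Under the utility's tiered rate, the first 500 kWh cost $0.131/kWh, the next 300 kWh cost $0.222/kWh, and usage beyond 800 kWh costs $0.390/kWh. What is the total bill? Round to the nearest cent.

$475.38

Usage = 54.2 kWh/day × 31 days = 1680.2 kWh
First 500 kWh × $0.131 = $65.50
Next 300 kWh × $0.222 = $66.60
Remaining 880.2 kWh × $0.390 = $343.28
Total = $475.38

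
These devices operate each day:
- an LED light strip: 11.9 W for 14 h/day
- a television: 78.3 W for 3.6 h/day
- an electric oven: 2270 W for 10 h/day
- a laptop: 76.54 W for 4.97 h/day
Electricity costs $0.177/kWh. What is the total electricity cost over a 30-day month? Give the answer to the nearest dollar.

$125

LED light strip: 11.9 W × 14 h × 30 d = 4,998 Wh = 4.998 kWh
television: 78.3 W × 3.6 h × 30 d = 8,456 Wh = 8.456 kWh
electric oven: 2270 W × 10 h × 30 d = 681,000 Wh = 681 kWh
laptop: 76.54 W × 4.97 h × 30 d = 11,412 Wh = 11.41 kWh
Total energy = 4.998 + 8.456 + 681 + 11.41 = 705.9 kWh
Cost = 705.9 kWh × $0.177 = $124.94 ≈ $125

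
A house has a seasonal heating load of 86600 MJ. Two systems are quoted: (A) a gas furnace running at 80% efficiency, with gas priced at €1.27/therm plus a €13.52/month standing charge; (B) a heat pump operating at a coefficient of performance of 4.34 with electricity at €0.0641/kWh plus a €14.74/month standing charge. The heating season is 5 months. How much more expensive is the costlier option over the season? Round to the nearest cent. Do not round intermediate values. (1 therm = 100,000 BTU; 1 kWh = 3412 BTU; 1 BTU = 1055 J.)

€941.68

Heat load = 86600 MJ = 86,600,000,000 J / 1055 = 82,085,308 BTU
Gas: input = 82,085,308 / 0.80 = 102,606,635 BTU = 1,026 therm → 1,026 × €1.27 = €1,303.10; + 5 × €13.52 standing = €1,370.70
Heat pump: 82,085,308 BTU / 3412 = 24,060 kWh heat; / 4.34 = 5,543 kWh in → × €0.0641 = €355.32; + 5 × €14.74 standing = €429.02
Difference = |€1,370.70 − €429.02| = €941.68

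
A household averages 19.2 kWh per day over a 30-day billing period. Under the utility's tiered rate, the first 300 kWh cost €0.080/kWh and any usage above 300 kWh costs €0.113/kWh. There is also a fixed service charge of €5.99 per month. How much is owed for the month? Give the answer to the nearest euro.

€61

Usage = 19.2 kWh/day × 30 days = 576 kWh
First 300 kWh × €0.080 = €24.00
Remaining 276 kWh × €0.113 = €31.19
Energy charge = €55.19; + service €5.99 = €61.18 ≈ €61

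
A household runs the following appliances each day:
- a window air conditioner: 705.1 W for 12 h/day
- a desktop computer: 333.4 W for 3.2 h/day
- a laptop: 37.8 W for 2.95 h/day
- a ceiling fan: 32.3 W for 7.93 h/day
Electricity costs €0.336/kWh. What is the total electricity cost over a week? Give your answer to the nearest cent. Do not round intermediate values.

window air conditioner: 705.1 W × 12 h × 7 d = 59,228 Wh = 59.23 kWh
desktop computer: 333.4 W × 3.2 h × 7 d = 7,468 Wh = 7.468 kWh
laptop: 37.8 W × 2.95 h × 7 d = 781 Wh = 0.7806 kWh
ceiling fan: 32.3 W × 7.93 h × 7 d = 1,793 Wh = 1.793 kWh
Total energy = 59.23 + 7.468 + 0.7806 + 1.793 = 69.27 kWh
Cost = 69.27 kWh × €0.336 = €23.27

€23.27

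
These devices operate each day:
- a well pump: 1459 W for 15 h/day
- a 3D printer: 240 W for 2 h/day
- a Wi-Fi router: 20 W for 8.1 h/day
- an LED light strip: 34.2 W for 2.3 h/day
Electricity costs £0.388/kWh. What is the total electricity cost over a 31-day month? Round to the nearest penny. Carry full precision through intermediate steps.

£271.90

well pump: 1459 W × 15 h × 31 d = 678,435 Wh = 678.4 kWh
3D printer: 240 W × 2 h × 31 d = 14,880 Wh = 14.88 kWh
Wi-Fi router: 20 W × 8.1 h × 31 d = 5,022 Wh = 5.022 kWh
LED light strip: 34.2 W × 2.3 h × 31 d = 2,438 Wh = 2.438 kWh
Total energy = 678.4 + 14.88 + 5.022 + 2.438 = 700.8 kWh
Cost = 700.8 kWh × £0.388 = £271.90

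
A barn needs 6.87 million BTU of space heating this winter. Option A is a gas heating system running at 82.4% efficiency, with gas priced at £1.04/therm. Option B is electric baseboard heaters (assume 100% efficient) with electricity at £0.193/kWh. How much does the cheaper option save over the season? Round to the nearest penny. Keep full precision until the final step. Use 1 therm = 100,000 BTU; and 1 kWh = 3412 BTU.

Heat load = 6.87 × 10⁶ BTU = 6,870,000 BTU
Gas: input = 6,870,000 / 0.824 = 8,337,379 BTU = 83.37 therm → 83.37 × £1.04 = £86.71
Electric: 6,870,000 BTU / 3412 = 2,013 kWh → × £0.193 = £388.60
Difference = |£86.71 − £388.60| = £301.89

£301.89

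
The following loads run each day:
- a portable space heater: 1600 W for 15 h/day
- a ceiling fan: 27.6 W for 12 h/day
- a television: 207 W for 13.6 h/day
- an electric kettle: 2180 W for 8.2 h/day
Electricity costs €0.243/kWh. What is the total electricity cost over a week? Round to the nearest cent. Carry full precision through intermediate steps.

portable space heater: 1600 W × 15 h × 7 d = 168,000 Wh = 168 kWh
ceiling fan: 27.6 W × 12 h × 7 d = 2,318 Wh = 2.318 kWh
television: 207 W × 13.6 h × 7 d = 19,706 Wh = 19.71 kWh
electric kettle: 2180 W × 8.2 h × 7 d = 125,132 Wh = 125.1 kWh
Total energy = 168 + 2.318 + 19.71 + 125.1 = 315.2 kWh
Cost = 315.2 kWh × €0.243 = €76.58

€76.58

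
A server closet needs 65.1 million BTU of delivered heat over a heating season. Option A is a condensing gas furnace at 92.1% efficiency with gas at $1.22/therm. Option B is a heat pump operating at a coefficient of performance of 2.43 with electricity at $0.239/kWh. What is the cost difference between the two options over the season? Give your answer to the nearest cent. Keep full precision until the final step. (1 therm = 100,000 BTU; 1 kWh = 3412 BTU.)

Heat load = 65.1 × 10⁶ BTU = 65,100,000 BTU
Gas: input = 65,100,000 / 0.921 = 70,684,039 BTU = 706.8 therm → 706.8 × $1.22 = $862.35
Heat pump: 65,100,000 BTU / 3412 = 19,080 kWh heat; / 2.43 = 7,852 kWh in → × $0.239 = $1,876.56
Difference = |$862.35 − $1,876.56| = $1,014.22

$1014.22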